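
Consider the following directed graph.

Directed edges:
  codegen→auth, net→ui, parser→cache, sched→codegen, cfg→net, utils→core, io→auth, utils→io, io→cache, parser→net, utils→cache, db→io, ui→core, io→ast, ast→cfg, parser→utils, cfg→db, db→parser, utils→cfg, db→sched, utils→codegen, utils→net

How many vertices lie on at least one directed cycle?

A vertex is on a directed cycle iff it belongs to a strongly connected component of size ≥ 2 (or has a self-loop).
The vertices on cycles are {db, io, ast, cfg, utils, parser} — 6 in total.

6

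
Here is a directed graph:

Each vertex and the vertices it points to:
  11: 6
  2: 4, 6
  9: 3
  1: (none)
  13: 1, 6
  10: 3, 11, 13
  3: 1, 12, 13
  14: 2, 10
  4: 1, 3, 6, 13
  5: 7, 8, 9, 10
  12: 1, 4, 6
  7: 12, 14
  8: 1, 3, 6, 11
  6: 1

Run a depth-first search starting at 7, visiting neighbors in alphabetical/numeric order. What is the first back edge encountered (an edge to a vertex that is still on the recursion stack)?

DFS from 7 (visiting neighbors in alphabetical/numeric order); mark gray on enter, black on exit:
7 gray
  12 gray
    1 gray
    1 black
    4 gray
      4→1: 1 black — skip
      3 gray
        3→1: 1 black — skip
        3→12: 12 is gray → back edge
First back edge: 3 → 12.

3->12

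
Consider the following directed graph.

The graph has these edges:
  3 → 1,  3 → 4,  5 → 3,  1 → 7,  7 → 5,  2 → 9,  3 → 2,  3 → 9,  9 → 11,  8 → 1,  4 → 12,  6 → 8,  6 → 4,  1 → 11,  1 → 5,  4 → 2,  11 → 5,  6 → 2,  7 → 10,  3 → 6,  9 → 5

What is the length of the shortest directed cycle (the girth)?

For each vertex v, BFS finds the shortest path from v back to v.
The shortest such closed walk is 3 → 1 → 5 → 3, length 3.

3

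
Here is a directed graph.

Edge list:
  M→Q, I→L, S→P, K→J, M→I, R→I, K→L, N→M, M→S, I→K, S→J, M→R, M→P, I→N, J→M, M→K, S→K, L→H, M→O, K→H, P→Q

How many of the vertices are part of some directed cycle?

7

A vertex is on a directed cycle iff it belongs to a strongly connected component of size ≥ 2 (or has a self-loop).
The vertices on cycles are {I, J, K, M, N, R, S} — 7 in total.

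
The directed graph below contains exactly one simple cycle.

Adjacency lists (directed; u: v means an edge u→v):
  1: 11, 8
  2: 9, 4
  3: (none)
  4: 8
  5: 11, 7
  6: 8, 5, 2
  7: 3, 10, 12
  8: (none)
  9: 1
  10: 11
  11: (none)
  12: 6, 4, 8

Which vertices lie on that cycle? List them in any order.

5, 6, 7, 12

DFS with gray/black marking from 6:
6 gray
  8 gray
  8 black
  5 gray
    11 gray
    11 black
    7 gray
      3 gray
      3 black
      10 gray
        10→11: 11 black — skip
      10 black
      12 gray
        12→6: 6 is gray → back edge
Back edge closes the cycle 6 → 5 → 7 → 12 → 6; its vertices are {5, 6, 7, 12}.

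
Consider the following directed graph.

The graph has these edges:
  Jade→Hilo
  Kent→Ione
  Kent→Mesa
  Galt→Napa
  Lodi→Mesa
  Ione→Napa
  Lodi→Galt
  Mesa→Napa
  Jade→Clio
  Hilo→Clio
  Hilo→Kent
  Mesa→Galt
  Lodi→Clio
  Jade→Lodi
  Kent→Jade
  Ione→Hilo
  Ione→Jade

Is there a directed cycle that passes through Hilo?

Yes

Hilo is on a cycle iff Hilo can reach itself via ≥1 edge.
Hilo → Kent → Ione → Hilo — yes.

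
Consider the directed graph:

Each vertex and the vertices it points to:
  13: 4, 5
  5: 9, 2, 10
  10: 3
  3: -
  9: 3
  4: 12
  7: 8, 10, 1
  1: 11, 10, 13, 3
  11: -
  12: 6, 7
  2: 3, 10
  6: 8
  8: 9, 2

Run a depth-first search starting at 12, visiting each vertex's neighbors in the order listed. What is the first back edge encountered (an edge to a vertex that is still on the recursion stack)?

4→12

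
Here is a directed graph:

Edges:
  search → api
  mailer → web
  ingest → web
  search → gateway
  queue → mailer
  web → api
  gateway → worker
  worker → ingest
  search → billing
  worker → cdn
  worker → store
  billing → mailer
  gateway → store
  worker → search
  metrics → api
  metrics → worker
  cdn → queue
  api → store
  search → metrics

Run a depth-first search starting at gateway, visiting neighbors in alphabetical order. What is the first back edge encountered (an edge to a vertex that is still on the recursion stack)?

search→gateway

DFS from gateway (visiting neighbors in alphabetical order); mark gray on enter, black on exit:
gateway gray
  store gray
  store black
  worker gray
    cdn gray
      queue gray
        mailer gray
          web gray
            api gray
              api→store: store black — skip
            api black
          web black
        mailer black
      queue black
    cdn black
    ingest gray
      ingest→web: web black — skip
    ingest black
    search gray
      search→api: api black — skip
      billing gray
        billing→mailer: mailer black — skip
      billing black
      search→gateway: gateway is gray → back edge
First back edge: search → gateway.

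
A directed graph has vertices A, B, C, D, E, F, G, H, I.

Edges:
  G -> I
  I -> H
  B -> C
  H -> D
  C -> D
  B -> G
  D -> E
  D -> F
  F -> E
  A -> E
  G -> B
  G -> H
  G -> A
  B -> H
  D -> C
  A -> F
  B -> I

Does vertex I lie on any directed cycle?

I lies on a cycle iff there is a path from I back to itself.
Exploring from I, it never reaches itself; equivalently, its strongly connected component is a singleton.

No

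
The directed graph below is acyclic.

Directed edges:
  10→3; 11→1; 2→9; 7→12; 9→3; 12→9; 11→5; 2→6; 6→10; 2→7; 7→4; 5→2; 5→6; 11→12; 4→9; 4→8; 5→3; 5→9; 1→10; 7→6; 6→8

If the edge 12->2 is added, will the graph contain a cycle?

Yes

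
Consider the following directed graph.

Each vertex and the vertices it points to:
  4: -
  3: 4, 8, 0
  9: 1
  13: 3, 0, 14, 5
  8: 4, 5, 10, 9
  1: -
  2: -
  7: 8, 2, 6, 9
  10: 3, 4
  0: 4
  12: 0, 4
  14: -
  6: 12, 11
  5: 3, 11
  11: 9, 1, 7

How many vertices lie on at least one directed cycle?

7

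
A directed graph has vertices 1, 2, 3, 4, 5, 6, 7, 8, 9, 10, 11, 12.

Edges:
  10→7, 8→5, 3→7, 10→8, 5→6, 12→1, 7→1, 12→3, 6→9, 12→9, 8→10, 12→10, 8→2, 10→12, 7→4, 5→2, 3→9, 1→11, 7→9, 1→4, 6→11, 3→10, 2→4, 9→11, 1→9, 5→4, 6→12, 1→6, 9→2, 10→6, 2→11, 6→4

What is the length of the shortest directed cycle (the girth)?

For each vertex v, BFS finds the shortest path from v back to v.
The shortest such closed walk is 10 → 12 → 10, length 2.

2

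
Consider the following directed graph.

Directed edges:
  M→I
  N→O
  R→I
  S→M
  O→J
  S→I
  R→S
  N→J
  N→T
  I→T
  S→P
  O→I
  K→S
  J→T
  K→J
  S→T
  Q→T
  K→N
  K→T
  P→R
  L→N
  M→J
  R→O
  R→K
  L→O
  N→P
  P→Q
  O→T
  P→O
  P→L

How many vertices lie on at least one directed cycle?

A vertex is on a directed cycle iff it belongs to a strongly connected component of size ≥ 2 (or has a self-loop).
The vertices on cycles are {K, L, N, P, R, S} — 6 in total.

6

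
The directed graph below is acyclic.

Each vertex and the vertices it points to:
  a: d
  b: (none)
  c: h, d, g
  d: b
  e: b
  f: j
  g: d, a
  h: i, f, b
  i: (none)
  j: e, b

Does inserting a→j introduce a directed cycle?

Adding a→j creates a cycle iff j can already reach a.
Explore from j: no path reaches a. The graph stays acyclic.

No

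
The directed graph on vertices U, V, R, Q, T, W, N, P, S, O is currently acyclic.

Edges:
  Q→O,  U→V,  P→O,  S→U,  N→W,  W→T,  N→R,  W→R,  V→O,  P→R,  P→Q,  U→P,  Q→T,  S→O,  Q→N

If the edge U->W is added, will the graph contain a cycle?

Adding U→W creates a cycle iff W can already reach U.
Explore from W: no path reaches U. The graph stays acyclic.

No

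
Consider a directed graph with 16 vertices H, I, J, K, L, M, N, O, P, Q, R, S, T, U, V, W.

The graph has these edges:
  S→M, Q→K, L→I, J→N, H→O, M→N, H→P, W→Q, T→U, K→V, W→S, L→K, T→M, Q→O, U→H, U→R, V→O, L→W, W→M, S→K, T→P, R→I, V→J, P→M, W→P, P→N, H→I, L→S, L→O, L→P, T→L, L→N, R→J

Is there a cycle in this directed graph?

DFS with white/gray/black marking, starting from W:
W gray
  Q gray
    O gray
    O black
    K gray
      V gray
        J gray
          N gray
          N black
        J black
        V→O: O black — skip
      V black
    K black
  Q black
  P gray
    M gray
      M→N: N black — skip
    M black
    P→N: N black — skip
  P black
  S gray
    S→M: M black — skip
    S→K: K black — skip
  S black
  W→M: M black — skip
W black
H gray
  I gray
  I black
  H→O: O black — skip
  H→P: P black — skip
H black
L gray
  L→N: N black — skip
  L→I: I black — skip
  L→P: P black — skip
  L→S: S black — skip
  L→O: O black — skip
  L→W: W black — skip
  L→K: K black — skip
L black
R gray
  R→J: J black — skip
  R→I: I black — skip
R black
T gray
  T→L: L black — skip
  T→P: P black — skip
  T→M: M black — skip
  U gray
    U→H: H black — skip
    U→R: R black — skip
  U black
T black
Every edge goes to a white or black vertex — no back edge, so the graph is acyclic.

No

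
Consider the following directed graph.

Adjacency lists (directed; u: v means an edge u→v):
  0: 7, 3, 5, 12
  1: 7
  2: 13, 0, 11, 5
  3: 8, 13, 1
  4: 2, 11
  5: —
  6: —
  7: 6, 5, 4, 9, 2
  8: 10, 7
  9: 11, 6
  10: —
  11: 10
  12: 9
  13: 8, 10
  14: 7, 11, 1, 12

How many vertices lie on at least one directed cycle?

8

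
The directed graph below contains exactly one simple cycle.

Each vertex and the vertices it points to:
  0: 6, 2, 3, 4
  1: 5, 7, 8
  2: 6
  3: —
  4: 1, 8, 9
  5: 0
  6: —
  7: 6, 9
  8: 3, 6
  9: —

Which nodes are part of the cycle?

0, 1, 4, 5

DFS with gray/black marking from 5:
5 gray
  0 gray
    6 gray
    6 black
    2 gray
      2→6: 6 black — skip
    2 black
    3 gray
    3 black
    4 gray
      1 gray
        1→5: 5 is gray → back edge
Back edge closes the cycle 5 → 0 → 4 → 1 → 5; its vertices are {0, 1, 4, 5}.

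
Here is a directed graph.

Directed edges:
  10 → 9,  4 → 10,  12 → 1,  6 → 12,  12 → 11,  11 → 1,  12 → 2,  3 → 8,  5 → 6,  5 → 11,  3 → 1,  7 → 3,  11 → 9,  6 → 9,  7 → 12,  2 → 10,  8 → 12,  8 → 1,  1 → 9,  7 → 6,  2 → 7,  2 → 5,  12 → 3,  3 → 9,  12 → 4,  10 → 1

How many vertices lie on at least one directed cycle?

A vertex is on a directed cycle iff it belongs to a strongly connected component of size ≥ 2 (or has a self-loop).
The vertices on cycles are {2, 3, 5, 6, 7, 8, 12} — 7 in total.

7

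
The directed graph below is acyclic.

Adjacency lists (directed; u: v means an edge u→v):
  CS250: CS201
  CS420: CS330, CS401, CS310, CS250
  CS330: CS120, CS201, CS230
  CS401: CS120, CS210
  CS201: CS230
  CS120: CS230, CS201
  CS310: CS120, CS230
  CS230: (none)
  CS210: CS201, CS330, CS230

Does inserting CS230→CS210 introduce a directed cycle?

Yes

Adding CS230→CS210 creates a cycle iff CS210 can already reach CS230.
Path from CS210: CS210 → CS230.
So CS210 → … → CS230 → CS210 is a cycle.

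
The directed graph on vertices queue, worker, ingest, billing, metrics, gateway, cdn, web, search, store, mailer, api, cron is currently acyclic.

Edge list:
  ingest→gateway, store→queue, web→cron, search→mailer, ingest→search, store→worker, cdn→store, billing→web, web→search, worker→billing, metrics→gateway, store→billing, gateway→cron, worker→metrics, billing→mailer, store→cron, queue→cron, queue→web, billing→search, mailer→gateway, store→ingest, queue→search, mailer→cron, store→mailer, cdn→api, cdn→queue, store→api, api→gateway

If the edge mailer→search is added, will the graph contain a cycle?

Adding mailer→search creates a cycle iff search can already reach mailer.
Path from search: search → mailer.
So search → … → mailer → search is a cycle.

Yes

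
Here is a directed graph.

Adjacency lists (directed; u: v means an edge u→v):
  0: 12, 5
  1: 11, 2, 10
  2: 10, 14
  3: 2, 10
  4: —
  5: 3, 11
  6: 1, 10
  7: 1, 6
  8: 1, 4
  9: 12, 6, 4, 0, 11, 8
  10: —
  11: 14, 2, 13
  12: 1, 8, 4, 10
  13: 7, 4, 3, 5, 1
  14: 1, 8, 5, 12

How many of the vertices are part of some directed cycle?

11

A vertex is on a directed cycle iff it belongs to a strongly connected component of size ≥ 2 (or has a self-loop).
The vertices on cycles are {1, 2, 3, 5, 6, 7, 8, 11, 12, 13, 14} — 11 in total.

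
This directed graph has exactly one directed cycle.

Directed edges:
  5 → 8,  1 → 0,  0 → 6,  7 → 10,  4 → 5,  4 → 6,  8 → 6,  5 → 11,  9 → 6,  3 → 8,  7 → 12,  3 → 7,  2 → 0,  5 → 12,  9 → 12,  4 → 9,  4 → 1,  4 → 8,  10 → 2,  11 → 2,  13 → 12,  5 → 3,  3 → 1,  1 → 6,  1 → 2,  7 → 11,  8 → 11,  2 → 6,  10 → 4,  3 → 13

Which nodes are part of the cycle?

3, 4, 5, 7, 10

DFS with gray/black marking from 7:
7 gray
  10 gray
    4 gray
      5 gray
        3 gray
          1 gray
            2 gray
              6 gray
              6 black
              0 gray
                0→6: 6 black — skip
              0 black
            2 black
            1→0: 0 black — skip
            1→6: 6 black — skip
          1 black
          13 gray
            12 gray
            12 black
          13 black
          3→7: 7 is gray → back edge
Back edge closes the cycle 7 → 10 → 4 → 5 → 3 → 7; its vertices are {3, 4, 5, 7, 10}.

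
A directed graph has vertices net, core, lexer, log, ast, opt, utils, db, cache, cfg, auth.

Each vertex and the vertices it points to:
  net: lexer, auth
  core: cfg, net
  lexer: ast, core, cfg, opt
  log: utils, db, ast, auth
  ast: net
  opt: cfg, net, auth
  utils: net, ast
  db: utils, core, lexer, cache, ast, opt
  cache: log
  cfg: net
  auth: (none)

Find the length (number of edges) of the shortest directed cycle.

3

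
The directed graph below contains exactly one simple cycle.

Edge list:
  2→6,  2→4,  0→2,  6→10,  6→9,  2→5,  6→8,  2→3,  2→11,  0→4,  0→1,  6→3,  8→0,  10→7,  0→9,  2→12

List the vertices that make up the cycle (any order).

0, 2, 6, 8

DFS with gray/black marking from 2:
2 gray
  5 gray
  5 black
  12 gray
  12 black
  3 gray
  3 black
  6 gray
    8 gray
      0 gray
        9 gray
        9 black
        1 gray
        1 black
        4 gray
        4 black
        0→2: 2 is gray → back edge
Back edge closes the cycle 2 → 6 → 8 → 0 → 2; its vertices are {0, 2, 6, 8}.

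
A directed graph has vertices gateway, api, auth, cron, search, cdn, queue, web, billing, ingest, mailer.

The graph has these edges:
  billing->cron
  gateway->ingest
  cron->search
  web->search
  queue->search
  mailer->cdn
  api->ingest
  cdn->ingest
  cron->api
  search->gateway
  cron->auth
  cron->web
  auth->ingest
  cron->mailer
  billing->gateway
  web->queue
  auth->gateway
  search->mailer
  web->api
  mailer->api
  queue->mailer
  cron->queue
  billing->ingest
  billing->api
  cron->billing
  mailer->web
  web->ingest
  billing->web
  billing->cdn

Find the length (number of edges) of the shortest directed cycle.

2

For each vertex v, BFS finds the shortest path from v back to v.
The shortest such closed walk is cron → billing → cron, length 2.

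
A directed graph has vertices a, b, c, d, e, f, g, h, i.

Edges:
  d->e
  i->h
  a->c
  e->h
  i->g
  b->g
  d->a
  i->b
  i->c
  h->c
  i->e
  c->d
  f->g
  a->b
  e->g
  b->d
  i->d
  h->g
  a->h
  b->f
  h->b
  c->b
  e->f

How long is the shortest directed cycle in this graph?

3

For each vertex v, BFS finds the shortest path from v back to v.
The shortest such closed walk is d → a → c → d, length 3.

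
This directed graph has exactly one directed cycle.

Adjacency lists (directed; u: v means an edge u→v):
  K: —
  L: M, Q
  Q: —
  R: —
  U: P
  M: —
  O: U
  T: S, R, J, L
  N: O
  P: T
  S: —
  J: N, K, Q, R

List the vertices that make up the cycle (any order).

J, N, O, P, T, U

DFS with gray/black marking from T:
T gray
  S gray
  S black
  R gray
  R black
  J gray
    N gray
      O gray
        U gray
          P gray
            P→T: T is gray → back edge
Back edge closes the cycle T → J → N → O → U → P → T; its vertices are {J, N, O, P, T, U}.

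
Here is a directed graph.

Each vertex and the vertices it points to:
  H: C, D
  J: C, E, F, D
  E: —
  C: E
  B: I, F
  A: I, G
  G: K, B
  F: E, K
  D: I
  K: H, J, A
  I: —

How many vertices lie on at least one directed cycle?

A vertex is on a directed cycle iff it belongs to a strongly connected component of size ≥ 2 (or has a self-loop).
The vertices on cycles are {A, B, F, G, J, K} — 6 in total.

6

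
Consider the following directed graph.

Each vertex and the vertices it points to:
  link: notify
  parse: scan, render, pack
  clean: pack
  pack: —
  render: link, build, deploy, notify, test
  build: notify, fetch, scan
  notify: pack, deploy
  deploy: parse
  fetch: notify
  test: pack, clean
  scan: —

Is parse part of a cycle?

Yes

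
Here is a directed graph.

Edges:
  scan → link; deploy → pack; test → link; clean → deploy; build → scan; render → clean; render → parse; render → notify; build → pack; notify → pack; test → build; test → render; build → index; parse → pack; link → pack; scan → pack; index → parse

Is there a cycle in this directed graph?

No

DFS with white/gray/black marking, starting from parse:
parse gray
  pack gray
  pack black
parse black
render gray
  render→parse: parse black — skip
  clean gray
    deploy gray
      deploy→pack: pack black — skip
    deploy black
  clean black
  notify gray
    notify→pack: pack black — skip
  notify black
render black
index gray
  index→parse: parse black — skip
index black
build gray
  scan gray
    link gray
      link→pack: pack black — skip
    link black
    scan→pack: pack black — skip
  scan black
  build→pack: pack black — skip
  build→index: index black — skip
build black
test gray
  test→link: link black — skip
  test→build: build black — skip
  test→render: render black — skip
test black
Every edge goes to a white or black vertex — no back edge, so the graph is acyclic.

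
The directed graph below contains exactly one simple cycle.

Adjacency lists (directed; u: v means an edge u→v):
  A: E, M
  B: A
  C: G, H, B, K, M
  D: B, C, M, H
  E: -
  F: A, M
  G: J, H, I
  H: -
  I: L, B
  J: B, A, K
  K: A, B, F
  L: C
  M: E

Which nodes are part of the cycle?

C, G, I, L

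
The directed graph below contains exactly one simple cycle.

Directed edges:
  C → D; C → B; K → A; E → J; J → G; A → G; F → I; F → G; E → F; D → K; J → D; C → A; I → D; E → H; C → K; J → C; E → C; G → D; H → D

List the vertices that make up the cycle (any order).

A, D, G, K

DFS with gray/black marking from K:
K gray
  A gray
    G gray
      D gray
        D→K: K is gray → back edge
Back edge closes the cycle K → A → G → D → K; its vertices are {A, D, G, K}.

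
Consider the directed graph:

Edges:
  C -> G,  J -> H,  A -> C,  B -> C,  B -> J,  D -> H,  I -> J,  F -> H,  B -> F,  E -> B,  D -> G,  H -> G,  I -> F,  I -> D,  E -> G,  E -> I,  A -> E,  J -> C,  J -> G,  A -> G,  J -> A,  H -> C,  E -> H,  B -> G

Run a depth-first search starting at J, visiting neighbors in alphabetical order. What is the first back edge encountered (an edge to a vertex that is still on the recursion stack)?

DFS from J (visiting neighbors in alphabetical order); mark gray on enter, black on exit:
J gray
  A gray
    C gray
      G gray
      G black
    C black
    E gray
      B gray
        B→C: C black — skip
        F gray
          H gray
            H→C: C black — skip
            H→G: G black — skip
          H black
        F black
        B→G: G black — skip
        B→J: J is gray → back edge
First back edge: B → J.

B→J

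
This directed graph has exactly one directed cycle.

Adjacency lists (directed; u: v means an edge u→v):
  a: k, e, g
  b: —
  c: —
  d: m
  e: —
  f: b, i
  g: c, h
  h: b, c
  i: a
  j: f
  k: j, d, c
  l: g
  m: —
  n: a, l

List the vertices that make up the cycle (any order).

a, f, i, j, k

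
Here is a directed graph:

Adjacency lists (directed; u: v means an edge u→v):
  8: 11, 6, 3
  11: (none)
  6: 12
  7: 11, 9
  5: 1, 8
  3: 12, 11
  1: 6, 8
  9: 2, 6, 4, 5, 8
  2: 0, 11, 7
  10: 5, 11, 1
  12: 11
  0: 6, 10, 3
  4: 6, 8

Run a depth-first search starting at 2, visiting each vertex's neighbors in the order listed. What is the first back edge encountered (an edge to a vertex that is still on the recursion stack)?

DFS from 2 (visiting each vertex's neighbors in the order listed); mark gray on enter, black on exit:
2 gray
  0 gray
    6 gray
      12 gray
        11 gray
        11 black
      12 black
    6 black
    10 gray
      5 gray
        1 gray
          1→6: 6 black — skip
          8 gray
            8→11: 11 black — skip
            8→6: 6 black — skip
            3 gray
              3→12: 12 black — skip
              3→11: 11 black — skip
            3 black
          8 black
        1 black
        5→8: 8 black — skip
      5 black
      10→11: 11 black — skip
      10→1: 1 black — skip
    10 black
    0→3: 3 black — skip
  0 black
  2→11: 11 black — skip
  7 gray
    7→11: 11 black — skip
    9 gray
      9→2: 2 is gray → back edge
First back edge: 9 → 2.

9->2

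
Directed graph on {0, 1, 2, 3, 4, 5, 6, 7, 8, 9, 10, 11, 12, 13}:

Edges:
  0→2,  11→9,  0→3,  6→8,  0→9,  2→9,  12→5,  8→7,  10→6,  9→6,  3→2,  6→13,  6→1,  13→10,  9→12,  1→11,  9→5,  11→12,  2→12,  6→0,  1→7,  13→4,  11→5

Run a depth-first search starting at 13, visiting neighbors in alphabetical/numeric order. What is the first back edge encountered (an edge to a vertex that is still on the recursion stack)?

9→6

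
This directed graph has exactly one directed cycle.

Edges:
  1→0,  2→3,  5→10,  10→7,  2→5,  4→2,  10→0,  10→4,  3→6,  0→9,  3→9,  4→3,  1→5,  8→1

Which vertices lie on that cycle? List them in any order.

2, 4, 5, 10

DFS with gray/black marking from 5:
5 gray
  10 gray
    0 gray
      9 gray
      9 black
    0 black
    7 gray
    7 black
    4 gray
      2 gray
        3 gray
          6 gray
          6 black
          3→9: 9 black — skip
        3 black
        2→5: 5 is gray → back edge
Back edge closes the cycle 5 → 10 → 4 → 2 → 5; its vertices are {2, 4, 5, 10}.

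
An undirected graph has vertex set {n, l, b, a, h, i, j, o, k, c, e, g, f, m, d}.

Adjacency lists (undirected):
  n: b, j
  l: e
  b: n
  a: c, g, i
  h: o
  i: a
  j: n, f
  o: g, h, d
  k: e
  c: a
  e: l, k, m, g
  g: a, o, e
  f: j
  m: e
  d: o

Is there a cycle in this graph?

No

DFS, tracking each vertex's parent; an edge to a visited non-parent vertex closes a cycle.
Start from k:
visit k (parent –)
  visit e (parent k)
    visit l (parent e)
      l–e: parent, skip
    e–k: parent, skip
    visit m (parent e)
      m–e: parent, skip
    visit g (parent e)
      visit a (parent g)
        visit c (parent a)
          c–a: parent, skip
        a–g: parent, skip
        visit i (parent a)
          i–a: parent, skip
      visit o (parent g)
        o–g: parent, skip
        visit h (parent o)
          h–o: parent, skip
        visit d (parent o)
          d–o: parent, skip
      g–e: parent, skip
visit n (parent –)
  visit b (parent n)
    b–n: parent, skip
  visit j (parent n)
    j–n: parent, skip
    visit f (parent j)
      f–j: parent, skip
No non-parent visited neighbor found — the graph is a forest.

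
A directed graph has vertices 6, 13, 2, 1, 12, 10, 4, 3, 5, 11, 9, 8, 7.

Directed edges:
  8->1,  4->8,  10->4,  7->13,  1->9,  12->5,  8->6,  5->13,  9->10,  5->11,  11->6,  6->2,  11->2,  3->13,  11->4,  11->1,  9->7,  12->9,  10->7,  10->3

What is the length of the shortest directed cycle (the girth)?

5

For each vertex v, BFS finds the shortest path from v back to v.
The shortest such closed walk is 9 → 10 → 4 → 8 → 1 → 9, length 5.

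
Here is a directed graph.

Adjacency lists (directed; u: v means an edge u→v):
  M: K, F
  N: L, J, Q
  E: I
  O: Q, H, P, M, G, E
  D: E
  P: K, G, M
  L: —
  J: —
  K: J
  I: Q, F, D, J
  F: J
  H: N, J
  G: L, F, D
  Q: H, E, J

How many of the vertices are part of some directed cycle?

6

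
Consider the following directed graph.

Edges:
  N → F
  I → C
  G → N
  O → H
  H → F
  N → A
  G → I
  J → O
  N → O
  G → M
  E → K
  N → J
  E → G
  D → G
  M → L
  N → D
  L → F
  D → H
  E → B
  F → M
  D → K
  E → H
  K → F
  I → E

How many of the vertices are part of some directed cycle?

8

A vertex is on a directed cycle iff it belongs to a strongly connected component of size ≥ 2 (or has a self-loop).
The vertices on cycles are {D, E, F, G, I, L, M, N} — 8 in total.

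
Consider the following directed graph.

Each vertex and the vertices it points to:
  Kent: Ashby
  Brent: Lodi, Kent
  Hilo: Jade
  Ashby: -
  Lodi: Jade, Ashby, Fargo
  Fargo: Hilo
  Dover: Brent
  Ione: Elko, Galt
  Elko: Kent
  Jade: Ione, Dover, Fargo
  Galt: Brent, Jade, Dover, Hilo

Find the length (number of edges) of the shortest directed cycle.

3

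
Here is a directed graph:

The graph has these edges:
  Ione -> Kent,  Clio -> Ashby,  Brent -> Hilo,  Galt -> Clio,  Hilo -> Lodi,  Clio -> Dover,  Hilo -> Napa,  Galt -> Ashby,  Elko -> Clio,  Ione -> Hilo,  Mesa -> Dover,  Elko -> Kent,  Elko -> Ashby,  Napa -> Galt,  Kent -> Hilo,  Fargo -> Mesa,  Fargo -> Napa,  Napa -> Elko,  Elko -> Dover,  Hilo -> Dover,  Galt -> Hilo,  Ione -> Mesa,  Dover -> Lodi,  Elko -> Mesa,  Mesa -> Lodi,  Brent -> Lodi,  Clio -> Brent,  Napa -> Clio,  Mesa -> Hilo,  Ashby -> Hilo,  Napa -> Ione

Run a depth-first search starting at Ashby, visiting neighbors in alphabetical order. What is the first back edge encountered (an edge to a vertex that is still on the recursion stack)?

DFS from Ashby (visiting neighbors in alphabetical order); mark gray on enter, black on exit:
Ashby gray
  Hilo gray
    Dover gray
      Lodi gray
      Lodi black
    Dover black
    Hilo→Lodi: Lodi black — skip
    Napa gray
      Clio gray
        Clio→Ashby: Ashby is gray → back edge
First back edge: Clio → Ashby.

Clio->Ashby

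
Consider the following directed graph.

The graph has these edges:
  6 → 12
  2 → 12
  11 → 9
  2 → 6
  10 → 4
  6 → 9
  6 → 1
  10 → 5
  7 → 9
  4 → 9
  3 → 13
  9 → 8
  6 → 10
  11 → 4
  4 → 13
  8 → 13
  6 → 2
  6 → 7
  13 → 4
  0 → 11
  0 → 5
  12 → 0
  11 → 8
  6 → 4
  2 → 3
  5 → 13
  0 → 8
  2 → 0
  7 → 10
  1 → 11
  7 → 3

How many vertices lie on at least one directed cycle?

6

A vertex is on a directed cycle iff it belongs to a strongly connected component of size ≥ 2 (or has a self-loop).
The vertices on cycles are {2, 4, 6, 8, 9, 13} — 6 in total.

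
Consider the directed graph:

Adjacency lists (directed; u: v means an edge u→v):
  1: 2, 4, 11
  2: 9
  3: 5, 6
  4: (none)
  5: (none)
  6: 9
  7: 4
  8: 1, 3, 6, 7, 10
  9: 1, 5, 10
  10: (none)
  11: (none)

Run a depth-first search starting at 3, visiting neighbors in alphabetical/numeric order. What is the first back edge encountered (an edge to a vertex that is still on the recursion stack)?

2->9

DFS from 3 (visiting neighbors in alphabetical/numeric order); mark gray on enter, black on exit:
3 gray
  5 gray
  5 black
  6 gray
    9 gray
      1 gray
        2 gray
          2→9: 9 is gray → back edge
First back edge: 2 → 9.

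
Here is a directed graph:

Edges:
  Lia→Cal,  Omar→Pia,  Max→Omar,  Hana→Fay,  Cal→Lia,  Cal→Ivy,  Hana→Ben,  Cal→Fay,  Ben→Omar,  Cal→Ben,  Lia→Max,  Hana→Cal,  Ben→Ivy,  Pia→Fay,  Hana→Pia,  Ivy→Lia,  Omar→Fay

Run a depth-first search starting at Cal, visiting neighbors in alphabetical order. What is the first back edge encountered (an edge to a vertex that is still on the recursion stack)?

DFS from Cal (visiting neighbors in alphabetical order); mark gray on enter, black on exit:
Cal gray
  Ben gray
    Ivy gray
      Lia gray
        Lia→Cal: Cal is gray → back edge
First back edge: Lia → Cal.

Lia→Cal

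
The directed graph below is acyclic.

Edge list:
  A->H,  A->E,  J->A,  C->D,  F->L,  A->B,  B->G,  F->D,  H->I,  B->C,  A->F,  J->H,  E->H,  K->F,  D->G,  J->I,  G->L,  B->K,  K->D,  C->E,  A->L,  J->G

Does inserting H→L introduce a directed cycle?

No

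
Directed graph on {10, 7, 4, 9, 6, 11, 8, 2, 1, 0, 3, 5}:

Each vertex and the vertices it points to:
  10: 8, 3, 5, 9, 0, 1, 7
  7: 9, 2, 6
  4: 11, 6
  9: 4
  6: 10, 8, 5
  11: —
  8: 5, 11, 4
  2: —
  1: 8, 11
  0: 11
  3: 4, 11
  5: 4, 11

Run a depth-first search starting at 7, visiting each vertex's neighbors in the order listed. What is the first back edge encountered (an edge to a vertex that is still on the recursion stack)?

5→4

DFS from 7 (visiting each vertex's neighbors in the order listed); mark gray on enter, black on exit:
7 gray
  9 gray
    4 gray
      11 gray
      11 black
      6 gray
        10 gray
          8 gray
            5 gray
              5→4: 4 is gray → back edge
First back edge: 5 → 4.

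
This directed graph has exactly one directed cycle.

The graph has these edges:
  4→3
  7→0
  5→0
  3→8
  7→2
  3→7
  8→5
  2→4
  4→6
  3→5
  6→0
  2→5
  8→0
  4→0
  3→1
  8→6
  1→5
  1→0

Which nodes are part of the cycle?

DFS with gray/black marking from 4:
4 gray
  6 gray
    0 gray
    0 black
  6 black
  4→0: 0 black — skip
  3 gray
    8 gray
      5 gray
        5→0: 0 black — skip
      5 black
      8→0: 0 black — skip
      8→6: 6 black — skip
    8 black
    3→5: 5 black — skip
    7 gray
      2 gray
        2→5: 5 black — skip
        2→4: 4 is gray → back edge
Back edge closes the cycle 4 → 3 → 7 → 2 → 4; its vertices are {2, 3, 4, 7}.

2, 3, 4, 7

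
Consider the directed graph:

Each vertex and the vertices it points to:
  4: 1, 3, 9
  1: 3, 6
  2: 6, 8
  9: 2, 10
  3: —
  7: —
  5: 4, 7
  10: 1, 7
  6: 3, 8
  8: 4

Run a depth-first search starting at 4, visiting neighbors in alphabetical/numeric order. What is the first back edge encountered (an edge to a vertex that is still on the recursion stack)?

8→4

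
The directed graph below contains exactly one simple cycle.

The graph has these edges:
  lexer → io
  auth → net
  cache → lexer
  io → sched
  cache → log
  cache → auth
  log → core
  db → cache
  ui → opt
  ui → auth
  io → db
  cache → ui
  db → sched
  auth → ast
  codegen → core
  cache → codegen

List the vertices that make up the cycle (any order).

db, io, cache, lexer

DFS with gray/black marking from cache:
cache gray
  log gray
    core gray
    core black
  log black
  codegen gray
    codegen→core: core black — skip
  codegen black
  auth gray
    ast gray
    ast black
    net gray
    net black
  auth black
  ui gray
    ui→auth: auth black — skip
    opt gray
    opt black
  ui black
  lexer gray
    io gray
      db gray
        sched gray
        sched black
        db→cache: cache is gray → back edge
Back edge closes the cycle cache → lexer → io → db → cache; its vertices are {db, io, cache, lexer}.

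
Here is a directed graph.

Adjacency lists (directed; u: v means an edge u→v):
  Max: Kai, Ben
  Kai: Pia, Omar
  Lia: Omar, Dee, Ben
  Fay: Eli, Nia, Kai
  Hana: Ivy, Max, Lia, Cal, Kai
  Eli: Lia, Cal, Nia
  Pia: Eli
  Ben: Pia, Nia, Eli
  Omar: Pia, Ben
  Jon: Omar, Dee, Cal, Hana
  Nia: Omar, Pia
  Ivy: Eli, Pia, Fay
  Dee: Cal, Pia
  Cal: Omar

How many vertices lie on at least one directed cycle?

A vertex is on a directed cycle iff it belongs to a strongly connected component of size ≥ 2 (or has a self-loop).
The vertices on cycles are {Ben, Cal, Dee, Eli, Lia, Nia, Pia, Omar} — 8 in total.

8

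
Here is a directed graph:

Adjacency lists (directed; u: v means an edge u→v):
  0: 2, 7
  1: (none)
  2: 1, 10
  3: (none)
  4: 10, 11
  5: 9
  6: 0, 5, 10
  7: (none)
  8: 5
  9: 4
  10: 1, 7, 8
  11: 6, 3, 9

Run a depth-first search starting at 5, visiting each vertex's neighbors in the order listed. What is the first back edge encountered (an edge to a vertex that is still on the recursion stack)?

8->5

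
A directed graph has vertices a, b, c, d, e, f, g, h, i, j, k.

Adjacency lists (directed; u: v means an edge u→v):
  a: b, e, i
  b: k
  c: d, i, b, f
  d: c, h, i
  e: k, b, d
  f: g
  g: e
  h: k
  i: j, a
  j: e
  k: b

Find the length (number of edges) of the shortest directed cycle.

2

For each vertex v, BFS finds the shortest path from v back to v.
The shortest such closed walk is d → c → d, length 2.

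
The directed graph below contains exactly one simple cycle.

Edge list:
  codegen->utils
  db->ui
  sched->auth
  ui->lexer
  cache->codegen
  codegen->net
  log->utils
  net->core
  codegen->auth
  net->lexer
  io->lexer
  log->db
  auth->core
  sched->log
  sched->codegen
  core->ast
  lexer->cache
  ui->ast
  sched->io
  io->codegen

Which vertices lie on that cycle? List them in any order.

net, cache, lexer, codegen

DFS with gray/black marking from codegen:
codegen gray
  net gray
    lexer gray
      cache gray
        cache→codegen: codegen is gray → back edge
Back edge closes the cycle codegen → net → lexer → cache → codegen; its vertices are {net, cache, lexer, codegen}.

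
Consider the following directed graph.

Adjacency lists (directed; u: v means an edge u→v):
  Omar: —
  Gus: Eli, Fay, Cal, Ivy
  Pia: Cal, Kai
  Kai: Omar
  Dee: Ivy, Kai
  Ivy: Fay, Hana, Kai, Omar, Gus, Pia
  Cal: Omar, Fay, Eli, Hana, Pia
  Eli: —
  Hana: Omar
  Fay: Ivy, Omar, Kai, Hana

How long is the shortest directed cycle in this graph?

For each vertex v, BFS finds the shortest path from v back to v.
The shortest such closed walk is Ivy → Fay → Ivy, length 2.

2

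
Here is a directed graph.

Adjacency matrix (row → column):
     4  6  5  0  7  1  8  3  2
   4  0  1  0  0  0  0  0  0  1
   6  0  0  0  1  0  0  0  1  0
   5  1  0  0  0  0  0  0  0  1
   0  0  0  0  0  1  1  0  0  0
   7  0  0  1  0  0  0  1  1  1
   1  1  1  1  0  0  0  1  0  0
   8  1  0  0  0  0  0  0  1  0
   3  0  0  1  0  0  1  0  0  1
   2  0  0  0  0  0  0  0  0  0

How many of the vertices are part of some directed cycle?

8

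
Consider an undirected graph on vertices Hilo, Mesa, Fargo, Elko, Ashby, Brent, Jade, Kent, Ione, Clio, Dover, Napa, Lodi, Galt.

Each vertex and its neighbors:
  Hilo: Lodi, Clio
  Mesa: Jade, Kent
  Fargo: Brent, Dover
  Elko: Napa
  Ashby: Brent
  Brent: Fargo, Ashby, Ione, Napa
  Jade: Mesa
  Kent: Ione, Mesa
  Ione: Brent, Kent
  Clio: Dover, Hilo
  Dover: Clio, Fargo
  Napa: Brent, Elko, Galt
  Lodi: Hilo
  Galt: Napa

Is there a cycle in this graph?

No

DFS, tracking each vertex's parent; an edge to a visited non-parent vertex closes a cycle.
Start from Kent:
visit Kent (parent –)
  visit Ione (parent Kent)
    visit Brent (parent Ione)
      visit Fargo (parent Brent)
        Fargo–Brent: parent, skip
        visit Dover (parent Fargo)
          visit Clio (parent Dover)
            Clio–Dover: parent, skip
            visit Hilo (parent Clio)
              visit Lodi (parent Hilo)
                Lodi–Hilo: parent, skip
              Hilo–Clio: parent, skip
          Dover–Fargo: parent, skip
      visit Ashby (parent Brent)
        Ashby–Brent: parent, skip
      Brent–Ione: parent, skip
      visit Napa (parent Brent)
        Napa–Brent: parent, skip
        visit Elko (parent Napa)
          Elko–Napa: parent, skip
        visit Galt (parent Napa)
          Galt–Napa: parent, skip
    Ione–Kent: parent, skip
  visit Mesa (parent Kent)
    visit Jade (parent Mesa)
      Jade–Mesa: parent, skip
    Mesa–Kent: parent, skip
No non-parent visited neighbor found — the graph is a forest.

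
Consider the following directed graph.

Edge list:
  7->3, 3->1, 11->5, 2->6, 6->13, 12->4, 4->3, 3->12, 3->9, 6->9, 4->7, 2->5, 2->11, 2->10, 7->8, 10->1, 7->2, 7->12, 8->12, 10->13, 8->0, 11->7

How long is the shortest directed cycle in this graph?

3

For each vertex v, BFS finds the shortest path from v back to v.
The shortest such closed walk is 7 → 2 → 11 → 7, length 3.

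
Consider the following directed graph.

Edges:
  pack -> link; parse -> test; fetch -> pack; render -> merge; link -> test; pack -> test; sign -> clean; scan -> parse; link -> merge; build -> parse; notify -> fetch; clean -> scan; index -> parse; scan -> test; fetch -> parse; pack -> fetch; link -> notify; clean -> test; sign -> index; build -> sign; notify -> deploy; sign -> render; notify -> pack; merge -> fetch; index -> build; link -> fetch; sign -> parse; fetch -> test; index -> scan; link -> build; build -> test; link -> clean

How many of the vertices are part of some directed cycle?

9

A vertex is on a directed cycle iff it belongs to a strongly connected component of size ≥ 2 (or has a self-loop).
The vertices on cycles are {link, pack, sign, build, fetch, index, merge, notify, render} — 9 in total.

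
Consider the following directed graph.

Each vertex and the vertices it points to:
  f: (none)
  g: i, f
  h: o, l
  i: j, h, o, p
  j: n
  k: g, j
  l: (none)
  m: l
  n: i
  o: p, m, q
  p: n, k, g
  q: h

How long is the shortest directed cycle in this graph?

For each vertex v, BFS finds the shortest path from v back to v.
The shortest such closed walk is i → p → n → i, length 3.

3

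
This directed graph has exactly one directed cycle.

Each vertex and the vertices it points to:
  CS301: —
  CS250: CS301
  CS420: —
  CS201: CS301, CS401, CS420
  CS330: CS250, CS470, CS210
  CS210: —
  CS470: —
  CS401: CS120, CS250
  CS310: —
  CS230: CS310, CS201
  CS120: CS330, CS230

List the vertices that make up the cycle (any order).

CS120, CS201, CS230, CS401

DFS with gray/black marking from CS120:
CS120 gray
  CS330 gray
    CS250 gray
      CS301 gray
      CS301 black
    CS250 black
    CS470 gray
    CS470 black
    CS210 gray
    CS210 black
  CS330 black
  CS230 gray
    CS310 gray
    CS310 black
    CS201 gray
      CS201→CS301: CS301 black — skip
      CS401 gray
        CS401→CS120: CS120 is gray → back edge
Back edge closes the cycle CS120 → CS230 → CS201 → CS401 → CS120; its vertices are {CS120, CS201, CS230, CS401}.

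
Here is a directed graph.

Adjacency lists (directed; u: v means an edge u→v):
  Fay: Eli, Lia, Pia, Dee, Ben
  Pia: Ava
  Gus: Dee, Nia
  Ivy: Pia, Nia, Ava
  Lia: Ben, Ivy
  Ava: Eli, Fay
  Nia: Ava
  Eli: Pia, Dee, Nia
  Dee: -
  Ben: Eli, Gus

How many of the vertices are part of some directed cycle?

A vertex is on a directed cycle iff it belongs to a strongly connected component of size ≥ 2 (or has a self-loop).
The vertices on cycles are {Ava, Ben, Eli, Fay, Gus, Ivy, Lia, Nia, Pia} — 9 in total.

9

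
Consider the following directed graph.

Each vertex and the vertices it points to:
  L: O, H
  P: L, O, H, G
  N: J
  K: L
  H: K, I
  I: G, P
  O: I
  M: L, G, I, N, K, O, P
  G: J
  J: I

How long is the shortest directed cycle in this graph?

3

For each vertex v, BFS finds the shortest path from v back to v.
The shortest such closed walk is P → O → I → P, length 3.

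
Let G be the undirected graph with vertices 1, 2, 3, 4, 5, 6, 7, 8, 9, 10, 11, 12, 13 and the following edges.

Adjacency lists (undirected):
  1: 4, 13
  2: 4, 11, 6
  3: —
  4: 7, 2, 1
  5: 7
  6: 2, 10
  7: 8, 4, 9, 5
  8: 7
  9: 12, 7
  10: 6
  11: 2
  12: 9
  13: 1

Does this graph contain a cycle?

DFS, tracking each vertex's parent; an edge to a visited non-parent vertex closes a cycle.
Start from 2:
visit 2 (parent –)
  visit 4 (parent 2)
    visit 7 (parent 4)
      visit 8 (parent 7)
        8–7: parent, skip
      7–4: parent, skip
      visit 9 (parent 7)
        visit 12 (parent 9)
          12–9: parent, skip
        9–7: parent, skip
      visit 5 (parent 7)
        5–7: parent, skip
    4–2: parent, skip
    visit 1 (parent 4)
      1–4: parent, skip
      visit 13 (parent 1)
        13–1: parent, skip
  visit 11 (parent 2)
    11–2: parent, skip
  visit 6 (parent 2)
    6–2: parent, skip
    visit 10 (parent 6)
      10–6: parent, skip
visit 3 (parent –)
No non-parent visited neighbor found — the graph is a forest.

No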